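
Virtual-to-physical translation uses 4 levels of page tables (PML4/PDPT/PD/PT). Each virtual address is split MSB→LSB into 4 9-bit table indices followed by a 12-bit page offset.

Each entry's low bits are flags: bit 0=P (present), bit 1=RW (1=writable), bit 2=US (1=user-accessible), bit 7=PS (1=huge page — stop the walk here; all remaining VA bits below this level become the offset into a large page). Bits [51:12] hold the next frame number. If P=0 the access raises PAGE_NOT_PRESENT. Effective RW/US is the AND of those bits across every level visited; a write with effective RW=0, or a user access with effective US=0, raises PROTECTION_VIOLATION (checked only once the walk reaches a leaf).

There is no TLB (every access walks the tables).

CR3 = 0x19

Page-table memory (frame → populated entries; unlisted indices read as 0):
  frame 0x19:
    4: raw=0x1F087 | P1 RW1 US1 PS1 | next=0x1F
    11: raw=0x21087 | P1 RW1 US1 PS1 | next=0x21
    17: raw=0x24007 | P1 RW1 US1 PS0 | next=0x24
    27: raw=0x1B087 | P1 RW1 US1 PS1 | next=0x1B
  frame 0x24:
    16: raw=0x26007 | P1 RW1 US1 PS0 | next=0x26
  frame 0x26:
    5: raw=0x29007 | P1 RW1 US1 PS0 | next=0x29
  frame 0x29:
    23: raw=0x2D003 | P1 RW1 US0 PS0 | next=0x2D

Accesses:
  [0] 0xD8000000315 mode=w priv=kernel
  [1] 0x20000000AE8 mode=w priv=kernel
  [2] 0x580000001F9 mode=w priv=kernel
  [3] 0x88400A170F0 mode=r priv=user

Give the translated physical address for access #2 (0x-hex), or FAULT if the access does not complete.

Per-access translation:
#0 VA=0xD8000000315 (w,kernel):
  [0] read 0x19 idx=27: raw=0x1B087 flags P=1 W=1 U=1 S=1
  → PA=0x1B315 (huge @L0)  (1 entries read)
#1 VA=0x20000000AE8 (w,kernel):
  [0] read 0x19 idx=4: raw=0x1F087 flags P=1 W=1 U=1 S=1
  → PA=0x1FAE8 (huge @L0)  (1 entries read)
#2 VA=0x580000001F9 (w,kernel):
  [0] read 0x19 idx=11: raw=0x21087 flags P=1 W=1 U=1 S=1
  → PA=0x211F9 (huge @L0)  (1 entries read)
#3 VA=0x88400A170F0 (r,user):
  [0] read 0x19 idx=17: raw=0x24007 flags P=1 W=1 U=1 S=0
  [1] read 0x24 idx=16: raw=0x26007 flags P=1 W=1 U=1 S=0
  [2] read 0x26 idx=5: raw=0x29007 flags P=1 W=1 U=1 S=0
  [3] read 0x29 idx=23: raw=0x2D003 flags P=1 W=1 U=0 S=0
  ⇒ fault: PROTECTION_VIOLATION  — 4 lookups

Access #2 PA: 0x211F9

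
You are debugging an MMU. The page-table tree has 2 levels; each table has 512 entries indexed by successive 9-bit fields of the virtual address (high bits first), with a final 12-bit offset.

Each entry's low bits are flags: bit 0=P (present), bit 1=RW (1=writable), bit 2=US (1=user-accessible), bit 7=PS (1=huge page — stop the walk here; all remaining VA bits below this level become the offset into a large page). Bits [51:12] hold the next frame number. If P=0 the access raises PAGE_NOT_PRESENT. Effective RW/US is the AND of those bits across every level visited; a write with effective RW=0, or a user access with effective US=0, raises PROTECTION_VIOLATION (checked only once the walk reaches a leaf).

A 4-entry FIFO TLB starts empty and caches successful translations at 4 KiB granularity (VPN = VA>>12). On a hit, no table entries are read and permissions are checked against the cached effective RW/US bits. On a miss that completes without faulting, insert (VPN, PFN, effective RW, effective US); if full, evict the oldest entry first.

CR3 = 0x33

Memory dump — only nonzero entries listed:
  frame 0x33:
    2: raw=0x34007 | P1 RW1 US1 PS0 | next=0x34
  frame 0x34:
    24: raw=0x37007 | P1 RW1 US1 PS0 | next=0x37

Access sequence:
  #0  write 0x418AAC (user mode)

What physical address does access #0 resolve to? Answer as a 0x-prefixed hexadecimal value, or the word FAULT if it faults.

Walk each access:
#0 VA=0x418AAC (w,user):
  lvl0: tbl 0x33, slot 2 ⇒ 0x34007 (P1/RW1/US1/PS0)
  lvl1: tbl 0x34, slot 24 ⇒ 0x37007 (P1/RW1/US1/PS0)
  ✓ 0x37AAC  — 2 lookups

Access #0 PA: 0x37AAC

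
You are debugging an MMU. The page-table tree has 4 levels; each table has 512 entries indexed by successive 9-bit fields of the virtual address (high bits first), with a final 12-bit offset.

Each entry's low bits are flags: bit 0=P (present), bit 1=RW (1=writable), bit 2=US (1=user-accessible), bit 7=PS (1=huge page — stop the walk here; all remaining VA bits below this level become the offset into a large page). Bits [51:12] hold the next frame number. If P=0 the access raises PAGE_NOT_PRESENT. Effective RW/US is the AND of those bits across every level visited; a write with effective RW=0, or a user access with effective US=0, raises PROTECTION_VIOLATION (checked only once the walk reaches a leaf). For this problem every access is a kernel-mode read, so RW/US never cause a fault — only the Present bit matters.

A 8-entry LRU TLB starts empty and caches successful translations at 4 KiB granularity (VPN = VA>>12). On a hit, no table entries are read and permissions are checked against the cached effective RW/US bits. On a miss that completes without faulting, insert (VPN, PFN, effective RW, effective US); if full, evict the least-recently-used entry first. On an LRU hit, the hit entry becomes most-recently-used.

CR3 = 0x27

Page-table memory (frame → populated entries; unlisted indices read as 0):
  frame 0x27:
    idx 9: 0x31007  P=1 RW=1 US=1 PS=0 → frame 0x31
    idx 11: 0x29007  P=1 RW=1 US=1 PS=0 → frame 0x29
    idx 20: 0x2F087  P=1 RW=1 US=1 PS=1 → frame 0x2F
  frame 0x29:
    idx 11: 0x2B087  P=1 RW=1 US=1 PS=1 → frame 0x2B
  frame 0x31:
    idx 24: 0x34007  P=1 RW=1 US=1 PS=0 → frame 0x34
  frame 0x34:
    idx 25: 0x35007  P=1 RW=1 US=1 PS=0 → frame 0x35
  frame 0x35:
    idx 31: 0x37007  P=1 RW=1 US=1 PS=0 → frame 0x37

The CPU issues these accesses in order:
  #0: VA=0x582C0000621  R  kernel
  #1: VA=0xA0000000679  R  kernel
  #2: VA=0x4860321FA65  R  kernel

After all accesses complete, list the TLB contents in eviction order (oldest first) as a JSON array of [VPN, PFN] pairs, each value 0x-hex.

Trace:
#0 VA=0x582C0000621 (r,kernel):
  [0] read 0x27 idx=11: raw=0x29007 flags P=1 W=1 U=1 S=0
  [1] read 0x29 idx=11: raw=0x2B087 flags P=1 W=1 U=1 S=1
  → PA=0x2B621 (huge @L1)  (2 entries read)
#1 VA=0xA0000000679 (r,kernel):
  [0] read 0x27 idx=20: raw=0x2F087 flags P=1 W=1 U=1 S=1
  → PA=0x2F679 (huge @L0)  (1 entries read)
#2 VA=0x4860321FA65 (r,kernel):
  [0] read 0x27 idx=9: raw=0x31007 flags P=1 W=1 U=1 S=0
  [1] read 0x31 idx=24: raw=0x34007 flags P=1 W=1 U=1 S=0
  [2] read 0x34 idx=25: raw=0x35007 flags P=1 W=1 U=1 S=0
  [3] read 0x35 idx=31: raw=0x37007 flags P=1 W=1 U=1 S=0
  → PA=0x37A65  (4 entries read)

TLB: [["0x582C0000", "0x2B"], ["0xA0000000", "0x2F"], ["0x4860321F", "0x37"]]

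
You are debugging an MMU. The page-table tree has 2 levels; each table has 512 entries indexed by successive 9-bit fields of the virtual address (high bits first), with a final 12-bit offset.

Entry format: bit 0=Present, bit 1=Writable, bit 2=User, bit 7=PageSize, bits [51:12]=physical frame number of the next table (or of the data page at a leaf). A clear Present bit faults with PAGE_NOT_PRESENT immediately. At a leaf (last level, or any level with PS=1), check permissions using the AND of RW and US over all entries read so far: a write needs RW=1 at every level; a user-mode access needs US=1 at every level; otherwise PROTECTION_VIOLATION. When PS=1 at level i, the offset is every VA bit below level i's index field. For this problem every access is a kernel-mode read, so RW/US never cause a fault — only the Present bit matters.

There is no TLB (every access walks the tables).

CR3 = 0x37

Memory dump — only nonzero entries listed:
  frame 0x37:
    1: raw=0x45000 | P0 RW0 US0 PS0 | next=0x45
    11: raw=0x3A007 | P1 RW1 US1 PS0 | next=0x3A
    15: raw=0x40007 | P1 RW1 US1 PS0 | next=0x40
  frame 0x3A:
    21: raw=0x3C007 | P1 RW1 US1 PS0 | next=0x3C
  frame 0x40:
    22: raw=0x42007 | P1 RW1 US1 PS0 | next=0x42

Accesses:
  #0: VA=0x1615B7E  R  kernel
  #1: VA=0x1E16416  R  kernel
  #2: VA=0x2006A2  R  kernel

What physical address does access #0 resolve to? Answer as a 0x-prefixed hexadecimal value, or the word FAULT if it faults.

Per-access translation:
#0 VA=0x1615B7E (r,kernel):
  lvl0: tbl 0x37, slot 11 ⇒ 0x3A007 (P1/RW1/US1/PS0)
  lvl1: tbl 0x3A, slot 21 ⇒ 0x3C007 (P1/RW1/US1/PS0)
  ⇒ phys 0x3CB7E  [2 reads]
#1 VA=0x1E16416 (r,kernel):
  lvl0: tbl 0x37, slot 15 ⇒ 0x40007 (P1/RW1/US1/PS0)
  lvl1: tbl 0x40, slot 22 ⇒ 0x42007 (P1/RW1/US1/PS0)
  ⇒ phys 0x42416  [2 reads]
#2 VA=0x2006A2 (r,kernel):
  lvl0: tbl 0x37, slot 1 ⇒ 0x45000 (P0/RW0/US0/PS0)
  ✗ PAGE_NOT_PRESENT  [1 reads]

Access #0 PA: 0x3CB7E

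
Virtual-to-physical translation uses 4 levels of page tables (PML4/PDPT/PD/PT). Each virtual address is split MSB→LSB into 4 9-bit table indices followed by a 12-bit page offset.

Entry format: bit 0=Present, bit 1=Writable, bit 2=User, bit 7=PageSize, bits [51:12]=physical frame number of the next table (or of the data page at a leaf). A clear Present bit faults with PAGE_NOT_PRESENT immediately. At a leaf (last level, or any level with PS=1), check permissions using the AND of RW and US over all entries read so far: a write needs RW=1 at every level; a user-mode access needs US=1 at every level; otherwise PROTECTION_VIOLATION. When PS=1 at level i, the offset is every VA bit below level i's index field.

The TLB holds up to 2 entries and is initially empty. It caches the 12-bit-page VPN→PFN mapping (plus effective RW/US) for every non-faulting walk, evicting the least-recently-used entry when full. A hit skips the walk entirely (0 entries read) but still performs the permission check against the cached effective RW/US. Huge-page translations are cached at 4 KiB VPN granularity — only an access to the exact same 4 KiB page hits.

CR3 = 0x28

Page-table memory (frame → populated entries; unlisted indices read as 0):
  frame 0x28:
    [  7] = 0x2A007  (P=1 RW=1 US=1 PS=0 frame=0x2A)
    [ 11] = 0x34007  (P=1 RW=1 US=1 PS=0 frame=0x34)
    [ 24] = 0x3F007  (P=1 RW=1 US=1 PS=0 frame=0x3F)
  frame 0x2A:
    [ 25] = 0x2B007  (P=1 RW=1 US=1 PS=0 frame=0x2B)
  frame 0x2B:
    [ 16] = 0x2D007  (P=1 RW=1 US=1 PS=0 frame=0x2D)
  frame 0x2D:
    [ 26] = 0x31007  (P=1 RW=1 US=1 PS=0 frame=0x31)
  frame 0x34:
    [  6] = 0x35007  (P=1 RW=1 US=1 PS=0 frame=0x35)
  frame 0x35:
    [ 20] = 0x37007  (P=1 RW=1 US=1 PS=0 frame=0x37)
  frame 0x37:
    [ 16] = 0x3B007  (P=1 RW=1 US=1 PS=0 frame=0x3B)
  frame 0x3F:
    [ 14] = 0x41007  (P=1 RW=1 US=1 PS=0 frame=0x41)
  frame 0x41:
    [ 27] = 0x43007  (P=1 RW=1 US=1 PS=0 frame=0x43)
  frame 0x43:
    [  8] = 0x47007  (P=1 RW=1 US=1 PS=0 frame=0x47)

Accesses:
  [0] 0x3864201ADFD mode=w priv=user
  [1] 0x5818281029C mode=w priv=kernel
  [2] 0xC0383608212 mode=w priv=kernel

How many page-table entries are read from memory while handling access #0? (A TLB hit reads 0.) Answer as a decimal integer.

Walk each access:
#0 VA=0x3864201ADFD (w,user):
  [0] read 0x28 idx=7: raw=0x2A007 flags P=1 W=1 U=1 S=0
  [1] read 0x2A idx=25: raw=0x2B007 flags P=1 W=1 U=1 S=0
  [2] read 0x2B idx=16: raw=0x2D007 flags P=1 W=1 U=1 S=0
  [3] read 0x2D idx=26: raw=0x31007 flags P=1 W=1 U=1 S=0
  → PA=0x31DFD  (4 entries read)
#1 VA=0x5818281029C (w,kernel):
  [0] read 0x28 idx=11: raw=0x34007 flags P=1 W=1 U=1 S=0
  [1] read 0x34 idx=6: raw=0x35007 flags P=1 W=1 U=1 S=0
  [2] read 0x35 idx=20: raw=0x37007 flags P=1 W=1 U=1 S=0
  [3] read 0x37 idx=16: raw=0x3B007 flags P=1 W=1 U=1 S=0
  → PA=0x3B29C  (4 entries read)
#2 VA=0xC0383608212 (w,kernel):
  [0] read 0x28 idx=24: raw=0x3F007 flags P=1 W=1 U=1 S=0
  [1] read 0x3F idx=14: raw=0x41007 flags P=1 W=1 U=1 S=0
  [2] read 0x41 idx=27: raw=0x43007 flags P=1 W=1 U=1 S=0
  [3] read 0x43 idx=8: raw=0x47007 flags P=1 W=1 U=1 S=0
  → PA=0x47212  (4 entries read)

Entries read for #0: 4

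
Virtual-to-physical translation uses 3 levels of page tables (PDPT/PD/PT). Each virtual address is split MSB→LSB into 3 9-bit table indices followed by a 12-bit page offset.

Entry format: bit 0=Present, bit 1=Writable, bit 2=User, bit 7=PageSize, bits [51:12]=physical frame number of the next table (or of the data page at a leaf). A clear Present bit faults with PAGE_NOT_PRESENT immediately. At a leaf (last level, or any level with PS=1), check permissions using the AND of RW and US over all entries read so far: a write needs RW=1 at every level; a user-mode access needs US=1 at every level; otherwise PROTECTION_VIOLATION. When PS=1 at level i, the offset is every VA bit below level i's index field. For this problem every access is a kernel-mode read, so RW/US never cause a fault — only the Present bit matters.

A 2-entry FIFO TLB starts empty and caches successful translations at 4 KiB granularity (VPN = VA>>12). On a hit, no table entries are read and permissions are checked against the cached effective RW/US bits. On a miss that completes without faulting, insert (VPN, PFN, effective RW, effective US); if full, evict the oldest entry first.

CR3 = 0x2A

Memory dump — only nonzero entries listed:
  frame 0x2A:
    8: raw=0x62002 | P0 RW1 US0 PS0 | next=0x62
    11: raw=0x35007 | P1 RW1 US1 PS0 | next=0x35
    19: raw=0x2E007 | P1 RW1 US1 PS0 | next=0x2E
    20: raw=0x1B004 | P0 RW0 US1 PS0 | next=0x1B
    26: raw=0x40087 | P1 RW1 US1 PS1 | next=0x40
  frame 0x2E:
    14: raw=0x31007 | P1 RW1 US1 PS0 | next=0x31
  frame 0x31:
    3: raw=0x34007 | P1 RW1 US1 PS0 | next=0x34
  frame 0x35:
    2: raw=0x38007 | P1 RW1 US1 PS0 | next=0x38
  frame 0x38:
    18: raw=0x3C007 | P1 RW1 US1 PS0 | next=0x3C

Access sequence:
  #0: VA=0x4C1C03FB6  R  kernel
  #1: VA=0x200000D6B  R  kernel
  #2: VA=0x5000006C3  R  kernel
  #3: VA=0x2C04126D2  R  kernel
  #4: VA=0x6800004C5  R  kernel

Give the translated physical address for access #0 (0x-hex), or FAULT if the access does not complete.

Walk each access:
#0 VA=0x4C1C03FB6 (r,kernel):
  [0] read 0x2A idx=19: raw=0x2E007 flags P=1 W=1 U=1 S=0
  [1] read 0x2E idx=14: raw=0x31007 flags P=1 W=1 U=1 S=0
  [2] read 0x31 idx=3: raw=0x34007 flags P=1 W=1 U=1 S=0
  → PA=0x34FB6  (3 entries read)
#1 VA=0x200000D6B (r,kernel):
  [0] read 0x2A idx=8: raw=0x62002 flags P=0 W=1 U=0 S=0
  → PAGE_NOT_PRESENT  (1 entries read)
#2 VA=0x5000006C3 (r,kernel):
  [0] read 0x2A idx=20: raw=0x1B004 flags P=0 W=0 U=1 S=0
  → PAGE_NOT_PRESENT  (1 entries read)
#3 VA=0x2C04126D2 (r,kernel):
  [0] read 0x2A idx=11: raw=0x35007 flags P=1 W=1 U=1 S=0
  [1] read 0x35 idx=2: raw=0x38007 flags P=1 W=1 U=1 S=0
  [2] read 0x38 idx=18: raw=0x3C007 flags P=1 W=1 U=1 S=0
  → PA=0x3C6D2  (3 entries read)
#4 VA=0x6800004C5 (r,kernel):
  [0] read 0x2A idx=26: raw=0x40087 flags P=1 W=1 U=1 S=1
  → PA=0x404C5 (huge @L0)  (1 entries read)

Access #0 PA: 0x34FB6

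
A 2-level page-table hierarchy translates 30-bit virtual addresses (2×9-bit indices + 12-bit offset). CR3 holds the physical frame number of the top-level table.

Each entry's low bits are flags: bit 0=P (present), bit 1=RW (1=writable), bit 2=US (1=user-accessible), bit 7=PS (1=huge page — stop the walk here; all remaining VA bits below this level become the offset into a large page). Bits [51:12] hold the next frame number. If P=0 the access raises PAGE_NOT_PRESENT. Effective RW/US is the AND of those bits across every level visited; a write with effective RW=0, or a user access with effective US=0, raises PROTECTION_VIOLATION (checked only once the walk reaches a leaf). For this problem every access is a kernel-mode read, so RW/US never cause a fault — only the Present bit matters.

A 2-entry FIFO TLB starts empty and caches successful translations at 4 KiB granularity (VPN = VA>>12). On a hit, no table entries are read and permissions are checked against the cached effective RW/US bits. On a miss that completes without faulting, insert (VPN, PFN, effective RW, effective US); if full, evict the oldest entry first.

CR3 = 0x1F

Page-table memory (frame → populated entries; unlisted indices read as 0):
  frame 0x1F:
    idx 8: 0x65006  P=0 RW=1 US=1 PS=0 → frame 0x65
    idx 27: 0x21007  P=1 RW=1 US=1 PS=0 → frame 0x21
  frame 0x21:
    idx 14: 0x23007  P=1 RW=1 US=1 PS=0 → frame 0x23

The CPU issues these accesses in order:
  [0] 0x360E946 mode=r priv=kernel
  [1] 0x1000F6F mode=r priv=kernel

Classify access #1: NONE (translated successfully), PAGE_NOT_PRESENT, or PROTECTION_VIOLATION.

Trace:
#0 VA=0x360E946 (r,kernel):
  L0: frame=0x1F idx=27 entry=0x21007 [P=1 RW=1 US=1 PS=0]
  L1: frame=0x21 idx=14 entry=0x23007 [P=1 RW=1 US=1 PS=0]
  ⇒ phys 0x23946  [2 reads]
#1 VA=0x1000F6F (r,kernel):
  L0: frame=0x1F idx=8 entry=0x65006 [P=0 RW=1 US=1 PS=0]
  → PAGE_NOT_PRESENT  (1 entries read)

Access #1 fault: PAGE_NOT_PRESENT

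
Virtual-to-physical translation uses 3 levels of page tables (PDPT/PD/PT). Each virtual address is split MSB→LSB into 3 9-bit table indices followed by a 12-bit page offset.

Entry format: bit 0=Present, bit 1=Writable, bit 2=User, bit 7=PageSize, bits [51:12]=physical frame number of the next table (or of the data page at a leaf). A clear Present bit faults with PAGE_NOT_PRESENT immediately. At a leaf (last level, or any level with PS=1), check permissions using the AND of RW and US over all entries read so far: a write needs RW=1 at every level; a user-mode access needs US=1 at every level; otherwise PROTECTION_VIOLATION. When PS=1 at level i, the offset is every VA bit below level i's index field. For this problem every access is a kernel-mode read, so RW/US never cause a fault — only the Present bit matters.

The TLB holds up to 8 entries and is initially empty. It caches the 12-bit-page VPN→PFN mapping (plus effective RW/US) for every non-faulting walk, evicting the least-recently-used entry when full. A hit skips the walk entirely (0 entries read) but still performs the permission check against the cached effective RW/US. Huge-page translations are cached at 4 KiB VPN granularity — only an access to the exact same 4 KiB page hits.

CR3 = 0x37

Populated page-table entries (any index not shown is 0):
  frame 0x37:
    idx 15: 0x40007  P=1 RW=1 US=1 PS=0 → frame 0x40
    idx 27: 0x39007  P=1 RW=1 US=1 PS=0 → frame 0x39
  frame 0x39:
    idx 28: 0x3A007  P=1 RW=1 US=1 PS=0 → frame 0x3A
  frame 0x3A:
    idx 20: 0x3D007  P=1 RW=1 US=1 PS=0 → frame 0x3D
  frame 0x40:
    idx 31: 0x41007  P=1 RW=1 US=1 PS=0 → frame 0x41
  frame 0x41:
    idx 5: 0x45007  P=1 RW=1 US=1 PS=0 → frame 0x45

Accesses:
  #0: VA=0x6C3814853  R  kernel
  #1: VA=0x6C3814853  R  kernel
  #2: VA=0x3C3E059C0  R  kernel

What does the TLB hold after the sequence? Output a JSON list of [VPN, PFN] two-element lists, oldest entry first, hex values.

Trace:
#0 VA=0x6C3814853 (r,kernel):
  lvl0: tbl 0x37, slot 27 ⇒ 0x39007 (P1/RW1/US1/PS0)
  lvl1: tbl 0x39, slot 28 ⇒ 0x3A007 (P1/RW1/US1/PS0)
  lvl2: tbl 0x3A, slot 20 ⇒ 0x3D007 (P1/RW1/US1/PS0)
  → PA=0x3D853  (3 entries read)
#1 VA=0x6C3814853 (r,kernel):
  TLB hit vpn=0x6C3814 → PA=0x3D853
#2 VA=0x3C3E059C0 (r,kernel):
  lvl0: tbl 0x37, slot 15 ⇒ 0x40007 (P1/RW1/US1/PS0)
  lvl1: tbl 0x40, slot 31 ⇒ 0x41007 (P1/RW1/US1/PS0)
  lvl2: tbl 0x41, slot 5 ⇒ 0x45007 (P1/RW1/US1/PS0)
  → PA=0x459C0  (3 entries read)

TLB: [["0x6C3814", "0x3D"], ["0x3C3E05", "0x45"]]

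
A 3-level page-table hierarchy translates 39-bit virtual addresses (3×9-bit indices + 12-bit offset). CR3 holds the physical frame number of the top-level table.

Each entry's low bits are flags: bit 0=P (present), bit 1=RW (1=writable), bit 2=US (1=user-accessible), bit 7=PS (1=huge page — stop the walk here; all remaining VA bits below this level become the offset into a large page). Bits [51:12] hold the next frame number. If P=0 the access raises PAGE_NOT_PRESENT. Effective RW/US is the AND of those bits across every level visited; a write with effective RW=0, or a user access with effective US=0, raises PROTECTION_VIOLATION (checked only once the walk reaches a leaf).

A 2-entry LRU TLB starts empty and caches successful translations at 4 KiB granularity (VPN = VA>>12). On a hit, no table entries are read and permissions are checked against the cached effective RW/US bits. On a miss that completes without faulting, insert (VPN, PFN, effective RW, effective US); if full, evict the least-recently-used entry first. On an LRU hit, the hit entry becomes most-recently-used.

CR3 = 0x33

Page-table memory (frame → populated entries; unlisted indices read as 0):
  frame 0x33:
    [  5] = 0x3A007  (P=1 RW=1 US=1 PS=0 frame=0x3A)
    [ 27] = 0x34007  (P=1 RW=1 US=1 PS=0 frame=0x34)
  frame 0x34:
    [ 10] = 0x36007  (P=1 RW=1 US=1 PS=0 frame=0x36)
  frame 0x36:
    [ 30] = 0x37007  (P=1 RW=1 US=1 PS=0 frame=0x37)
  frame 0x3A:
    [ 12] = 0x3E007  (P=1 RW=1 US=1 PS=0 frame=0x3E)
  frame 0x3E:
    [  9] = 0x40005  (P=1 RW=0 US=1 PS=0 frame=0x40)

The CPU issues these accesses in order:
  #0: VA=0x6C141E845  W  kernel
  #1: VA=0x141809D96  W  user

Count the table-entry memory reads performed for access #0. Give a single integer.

Trace:
#0 VA=0x6C141E845 (w,kernel):
  L0 @0x33[27] → 0x34007  P=1,RW=1,US=1,PS=0
  L1 @0x34[10] → 0x36007  P=1,RW=1,US=1,PS=0
  L2 @0x36[30] → 0x37007  P=1,RW=1,US=1,PS=0
  ⇒ phys 0x37845  [3 reads]
#1 VA=0x141809D96 (w,user):
  L0 @0x33[5] → 0x3A007  P=1,RW=1,US=1,PS=0
  L1 @0x3A[12] → 0x3E007  P=1,RW=1,US=1,PS=0
  L2 @0x3E[9] → 0x40005  P=1,RW=0,US=1,PS=0
  ⇒ fault: PROTECTION_VIOLATION  — 3 lookups

Entries read for #0: 3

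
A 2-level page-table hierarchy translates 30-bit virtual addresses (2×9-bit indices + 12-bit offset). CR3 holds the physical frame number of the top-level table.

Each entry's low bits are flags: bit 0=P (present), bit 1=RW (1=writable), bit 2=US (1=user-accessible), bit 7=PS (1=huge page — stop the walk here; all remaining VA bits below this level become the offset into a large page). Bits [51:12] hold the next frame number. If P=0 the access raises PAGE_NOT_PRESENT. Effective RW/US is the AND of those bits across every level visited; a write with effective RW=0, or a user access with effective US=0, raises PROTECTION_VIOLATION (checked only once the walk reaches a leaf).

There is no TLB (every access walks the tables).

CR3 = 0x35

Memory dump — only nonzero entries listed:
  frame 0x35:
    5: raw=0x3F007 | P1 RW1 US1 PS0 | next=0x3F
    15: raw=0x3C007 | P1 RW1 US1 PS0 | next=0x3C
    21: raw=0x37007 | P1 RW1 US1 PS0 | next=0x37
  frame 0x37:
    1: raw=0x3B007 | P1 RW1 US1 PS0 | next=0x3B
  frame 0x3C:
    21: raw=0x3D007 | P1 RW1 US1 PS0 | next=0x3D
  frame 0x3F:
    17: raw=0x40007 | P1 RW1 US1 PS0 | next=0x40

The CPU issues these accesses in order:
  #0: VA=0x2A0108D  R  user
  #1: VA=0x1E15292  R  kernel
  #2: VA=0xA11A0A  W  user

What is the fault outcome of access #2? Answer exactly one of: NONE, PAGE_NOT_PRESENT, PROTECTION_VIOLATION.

Walk each access:
#0 VA=0x2A0108D (r,user):
  L0 @0x35[21] → 0x37007  P=1,RW=1,US=1,PS=0
  L1 @0x37[1] → 0x3B007  P=1,RW=1,US=1,PS=0
  ⇒ phys 0x3B08D  [2 reads]
#1 VA=0x1E15292 (r,kernel):
  L0 @0x35[15] → 0x3C007  P=1,RW=1,US=1,PS=0
  L1 @0x3C[21] → 0x3D007  P=1,RW=1,US=1,PS=0
  ⇒ phys 0x3D292  [2 reads]
#2 VA=0xA11A0A (w,user):
  L0 @0x35[5] → 0x3F007  P=1,RW=1,US=1,PS=0
  L1 @0x3F[17] → 0x40007  P=1,RW=1,US=1,PS=0
  ⇒ phys 0x40A0A  [2 reads]

Access #2 fault: NONE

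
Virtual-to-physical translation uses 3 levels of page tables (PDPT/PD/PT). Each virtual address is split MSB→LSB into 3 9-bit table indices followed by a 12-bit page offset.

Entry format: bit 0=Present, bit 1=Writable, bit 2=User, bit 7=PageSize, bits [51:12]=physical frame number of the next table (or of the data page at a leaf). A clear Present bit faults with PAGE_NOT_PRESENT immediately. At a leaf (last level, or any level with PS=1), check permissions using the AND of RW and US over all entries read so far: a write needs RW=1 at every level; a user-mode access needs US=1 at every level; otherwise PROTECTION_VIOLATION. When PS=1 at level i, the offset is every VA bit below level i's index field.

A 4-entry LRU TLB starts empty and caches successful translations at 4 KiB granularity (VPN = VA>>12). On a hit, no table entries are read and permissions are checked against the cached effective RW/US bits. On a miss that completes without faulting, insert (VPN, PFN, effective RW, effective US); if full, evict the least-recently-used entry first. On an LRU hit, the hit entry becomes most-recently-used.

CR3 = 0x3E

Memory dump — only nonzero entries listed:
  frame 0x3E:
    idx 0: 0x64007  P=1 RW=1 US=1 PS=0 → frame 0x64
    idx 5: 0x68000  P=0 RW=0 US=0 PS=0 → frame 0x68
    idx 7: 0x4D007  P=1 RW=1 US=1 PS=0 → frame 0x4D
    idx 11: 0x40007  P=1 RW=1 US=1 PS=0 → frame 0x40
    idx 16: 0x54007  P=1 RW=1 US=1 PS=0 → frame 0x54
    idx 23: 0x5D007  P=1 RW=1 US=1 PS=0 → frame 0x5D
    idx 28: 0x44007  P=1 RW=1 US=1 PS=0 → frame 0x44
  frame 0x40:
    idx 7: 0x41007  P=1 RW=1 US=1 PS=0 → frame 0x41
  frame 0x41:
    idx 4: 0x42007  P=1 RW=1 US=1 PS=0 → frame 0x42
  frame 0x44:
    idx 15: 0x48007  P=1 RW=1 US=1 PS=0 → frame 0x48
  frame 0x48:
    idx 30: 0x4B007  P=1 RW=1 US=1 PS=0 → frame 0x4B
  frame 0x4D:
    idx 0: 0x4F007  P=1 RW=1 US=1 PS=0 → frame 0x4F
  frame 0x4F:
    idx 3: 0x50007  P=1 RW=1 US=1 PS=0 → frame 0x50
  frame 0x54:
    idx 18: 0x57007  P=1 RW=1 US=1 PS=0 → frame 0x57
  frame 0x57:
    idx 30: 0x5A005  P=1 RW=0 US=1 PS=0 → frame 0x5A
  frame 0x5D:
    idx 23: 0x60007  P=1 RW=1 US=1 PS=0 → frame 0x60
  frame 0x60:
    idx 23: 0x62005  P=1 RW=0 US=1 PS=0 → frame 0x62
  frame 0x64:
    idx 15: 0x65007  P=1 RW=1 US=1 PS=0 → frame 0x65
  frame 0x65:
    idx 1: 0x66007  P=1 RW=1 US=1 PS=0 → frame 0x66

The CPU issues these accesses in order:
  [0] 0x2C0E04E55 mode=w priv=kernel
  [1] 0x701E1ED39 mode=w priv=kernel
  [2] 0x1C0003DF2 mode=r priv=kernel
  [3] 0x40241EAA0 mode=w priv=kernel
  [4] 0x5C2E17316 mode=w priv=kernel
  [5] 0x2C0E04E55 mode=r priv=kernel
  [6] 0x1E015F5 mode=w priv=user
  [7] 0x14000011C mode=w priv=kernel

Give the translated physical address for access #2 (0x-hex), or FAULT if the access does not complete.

Per-access translation:
#0 VA=0x2C0E04E55 (w,kernel):
  L0: frame=0x3E idx=11 entry=0x40007 [P=1 RW=1 US=1 PS=0]
  L1: frame=0x40 idx=7 entry=0x41007 [P=1 RW=1 US=1 PS=0]
  L2: frame=0x41 idx=4 entry=0x42007 [P=1 RW=1 US=1 PS=0]
  ⇒ phys 0x42E55  [3 reads]
#1 VA=0x701E1ED39 (w,kernel):
  L0: frame=0x3E idx=28 entry=0x44007 [P=1 RW=1 US=1 PS=0]
  L1: frame=0x44 idx=15 entry=0x48007 [P=1 RW=1 US=1 PS=0]
  L2: frame=0x48 idx=30 entry=0x4B007 [P=1 RW=1 US=1 PS=0]
  ⇒ phys 0x4BD39  [3 reads]
#2 VA=0x1C0003DF2 (r,kernel):
  L0: frame=0x3E idx=7 entry=0x4D007 [P=1 RW=1 US=1 PS=0]
  L1: frame=0x4D idx=0 entry=0x4F007 [P=1 RW=1 US=1 PS=0]
  L2: frame=0x4F idx=3 entry=0x50007 [P=1 RW=1 US=1 PS=0]
  ⇒ phys 0x50DF2  [3 reads]
#3 VA=0x40241EAA0 (w,kernel):
  L0: frame=0x3E idx=16 entry=0x54007 [P=1 RW=1 US=1 PS=0]
  L1: frame=0x54 idx=18 entry=0x57007 [P=1 RW=1 US=1 PS=0]
  L2: frame=0x57 idx=30 entry=0x5A005 [P=1 RW=0 US=1 PS=0]
  ✗ PROTECTION_VIOLATION  [3 reads]
#4 VA=0x5C2E17316 (w,kernel):
  L0: frame=0x3E idx=23 entry=0x5D007 [P=1 RW=1 US=1 PS=0]
  L1: frame=0x5D idx=23 entry=0x60007 [P=1 RW=1 US=1 PS=0]
  L2: frame=0x60 idx=23 entry=0x62005 [P=1 RW=0 US=1 PS=0]
  ✗ PROTECTION_VIOLATION  [3 reads]
#5 VA=0x2C0E04E55 (r,kernel):
  TLB hit vpn=0x2C0E04 → PA=0x42E55
#6 VA=0x1E015F5 (w,user):
  L0: frame=0x3E idx=0 entry=0x64007 [P=1 RW=1 US=1 PS=0]
  L1: frame=0x64 idx=15 entry=0x65007 [P=1 RW=1 US=1 PS=0]
  L2: frame=0x65 idx=1 entry=0x66007 [P=1 RW=1 US=1 PS=0]
  ⇒ phys 0x665F5  [3 reads]
#7 VA=0x14000011C (w,kernel):
  L0: frame=0x3E idx=5 entry=0x68000 [P=0 RW=0 US=0 PS=0]
  ✗ PAGE_NOT_PRESENT  [1 reads]

Access #2 PA: 0x50DF2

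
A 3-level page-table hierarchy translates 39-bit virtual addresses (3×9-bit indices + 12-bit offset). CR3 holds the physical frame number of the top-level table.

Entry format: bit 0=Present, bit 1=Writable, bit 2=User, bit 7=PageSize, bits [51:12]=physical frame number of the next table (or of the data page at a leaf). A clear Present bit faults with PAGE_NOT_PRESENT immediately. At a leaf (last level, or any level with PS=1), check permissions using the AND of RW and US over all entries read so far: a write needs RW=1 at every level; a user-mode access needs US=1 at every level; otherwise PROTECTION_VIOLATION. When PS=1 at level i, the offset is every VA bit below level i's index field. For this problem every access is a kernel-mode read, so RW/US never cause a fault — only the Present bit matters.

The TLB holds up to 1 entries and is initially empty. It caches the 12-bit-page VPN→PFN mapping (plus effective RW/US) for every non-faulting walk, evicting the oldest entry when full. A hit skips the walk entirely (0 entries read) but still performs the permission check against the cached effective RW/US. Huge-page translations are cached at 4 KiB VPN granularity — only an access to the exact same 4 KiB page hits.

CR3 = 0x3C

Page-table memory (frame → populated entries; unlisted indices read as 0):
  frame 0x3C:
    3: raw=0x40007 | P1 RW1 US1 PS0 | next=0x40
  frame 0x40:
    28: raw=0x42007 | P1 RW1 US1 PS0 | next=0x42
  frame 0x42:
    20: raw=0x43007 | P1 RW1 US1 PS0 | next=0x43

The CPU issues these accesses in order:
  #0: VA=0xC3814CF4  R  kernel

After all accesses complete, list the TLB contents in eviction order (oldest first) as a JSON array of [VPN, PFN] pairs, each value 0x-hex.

Per-access translation:
#0 VA=0xC3814CF4 (r,kernel):
  lvl0: tbl 0x3C, slot 3 ⇒ 0x40007 (P1/RW1/US1/PS0)
  lvl1: tbl 0x40, slot 28 ⇒ 0x42007 (P1/RW1/US1/PS0)
  lvl2: tbl 0x42, slot 20 ⇒ 0x43007 (P1/RW1/US1/PS0)
  ⇒ phys 0x43CF4  [3 reads]

TLB: [["0xC3814", "0x43"]]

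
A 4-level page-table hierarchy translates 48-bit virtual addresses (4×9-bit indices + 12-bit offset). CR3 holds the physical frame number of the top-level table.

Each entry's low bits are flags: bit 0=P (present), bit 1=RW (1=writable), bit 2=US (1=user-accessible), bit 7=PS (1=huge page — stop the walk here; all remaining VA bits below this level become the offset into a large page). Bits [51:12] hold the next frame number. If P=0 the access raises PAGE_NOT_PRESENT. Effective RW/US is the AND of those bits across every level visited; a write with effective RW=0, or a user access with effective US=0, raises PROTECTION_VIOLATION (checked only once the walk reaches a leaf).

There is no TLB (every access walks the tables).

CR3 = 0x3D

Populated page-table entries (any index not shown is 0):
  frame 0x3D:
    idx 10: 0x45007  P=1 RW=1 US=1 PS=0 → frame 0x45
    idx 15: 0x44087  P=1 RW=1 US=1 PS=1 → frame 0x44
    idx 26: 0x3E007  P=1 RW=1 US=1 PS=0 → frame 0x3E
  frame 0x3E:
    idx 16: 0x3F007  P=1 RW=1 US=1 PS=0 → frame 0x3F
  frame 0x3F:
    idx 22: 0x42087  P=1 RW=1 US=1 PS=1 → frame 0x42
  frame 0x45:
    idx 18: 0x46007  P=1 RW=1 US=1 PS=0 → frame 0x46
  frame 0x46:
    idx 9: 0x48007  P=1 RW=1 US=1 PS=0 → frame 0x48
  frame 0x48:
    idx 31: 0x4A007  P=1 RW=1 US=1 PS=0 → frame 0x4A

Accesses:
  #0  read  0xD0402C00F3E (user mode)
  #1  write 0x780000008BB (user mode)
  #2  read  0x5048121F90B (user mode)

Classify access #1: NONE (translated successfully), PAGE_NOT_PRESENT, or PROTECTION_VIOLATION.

Trace:
#0 VA=0xD0402C00F3E (r,user):
  L0: frame=0x3D idx=26 entry=0x3E007 [P=1 RW=1 US=1 PS=0]
  L1: frame=0x3E idx=16 entry=0x3F007 [P=1 RW=1 US=1 PS=0]
  L2: frame=0x3F idx=22 entry=0x42087 [P=1 RW=1 US=1 PS=1]
  ✓ 0x42F3E (huge @L2)  — 3 lookups
#1 VA=0x780000008BB (w,user):
  L0: frame=0x3D idx=15 entry=0x44087 [P=1 RW=1 US=1 PS=1]
  ✓ 0x448BB (huge @L0)  — 1 lookups
#2 VA=0x5048121F90B (r,user):
  L0: frame=0x3D idx=10 entry=0x45007 [P=1 RW=1 US=1 PS=0]
  L1: frame=0x45 idx=18 entry=0x46007 [P=1 RW=1 US=1 PS=0]
  L2: frame=0x46 idx=9 entry=0x48007 [P=1 RW=1 US=1 PS=0]
  L3: frame=0x48 idx=31 entry=0x4A007 [P=1 RW=1 US=1 PS=0]
  ✓ 0x4A90B  — 4 lookups

Access #1 fault: NONE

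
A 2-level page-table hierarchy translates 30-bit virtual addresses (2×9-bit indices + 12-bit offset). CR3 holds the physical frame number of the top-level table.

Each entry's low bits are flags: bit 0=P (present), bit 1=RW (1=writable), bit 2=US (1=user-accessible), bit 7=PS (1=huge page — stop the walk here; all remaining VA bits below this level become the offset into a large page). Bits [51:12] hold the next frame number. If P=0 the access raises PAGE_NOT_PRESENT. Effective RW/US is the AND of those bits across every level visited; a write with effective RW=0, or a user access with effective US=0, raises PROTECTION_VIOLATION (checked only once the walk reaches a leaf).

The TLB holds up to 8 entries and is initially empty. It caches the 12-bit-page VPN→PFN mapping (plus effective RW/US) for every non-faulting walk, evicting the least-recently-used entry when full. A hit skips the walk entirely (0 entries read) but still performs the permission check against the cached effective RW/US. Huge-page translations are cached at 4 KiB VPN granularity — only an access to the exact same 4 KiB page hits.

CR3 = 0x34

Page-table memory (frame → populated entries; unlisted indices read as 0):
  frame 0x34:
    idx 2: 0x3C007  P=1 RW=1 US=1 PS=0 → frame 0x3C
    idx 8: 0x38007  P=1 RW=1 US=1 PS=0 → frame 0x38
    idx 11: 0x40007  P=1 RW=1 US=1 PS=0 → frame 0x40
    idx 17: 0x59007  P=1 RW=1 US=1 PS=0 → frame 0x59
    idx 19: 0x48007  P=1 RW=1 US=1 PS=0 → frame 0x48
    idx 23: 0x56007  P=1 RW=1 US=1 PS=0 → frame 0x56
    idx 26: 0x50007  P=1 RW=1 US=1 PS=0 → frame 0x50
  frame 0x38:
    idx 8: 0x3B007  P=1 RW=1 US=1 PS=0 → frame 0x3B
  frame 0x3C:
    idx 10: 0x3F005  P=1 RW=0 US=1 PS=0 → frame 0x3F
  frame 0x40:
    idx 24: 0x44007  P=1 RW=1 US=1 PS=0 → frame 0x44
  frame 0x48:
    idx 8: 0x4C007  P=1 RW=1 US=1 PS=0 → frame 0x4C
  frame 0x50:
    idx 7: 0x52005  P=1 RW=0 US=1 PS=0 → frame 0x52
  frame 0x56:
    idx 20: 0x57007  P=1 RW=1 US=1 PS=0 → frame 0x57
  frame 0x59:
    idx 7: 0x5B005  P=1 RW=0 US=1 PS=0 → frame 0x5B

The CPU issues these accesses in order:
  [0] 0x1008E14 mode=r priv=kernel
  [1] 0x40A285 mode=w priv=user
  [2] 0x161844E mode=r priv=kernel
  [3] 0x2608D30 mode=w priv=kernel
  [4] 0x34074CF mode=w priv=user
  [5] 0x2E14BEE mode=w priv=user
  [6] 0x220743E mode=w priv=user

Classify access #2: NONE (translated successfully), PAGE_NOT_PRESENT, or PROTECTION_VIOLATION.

Trace:
#0 VA=0x1008E14 (r,kernel):
  L0 @0x34[8] → 0x38007  P=1,RW=1,US=1,PS=0
  L1 @0x38[8] → 0x3B007  P=1,RW=1,US=1,PS=0
  ✓ 0x3BE14  — 2 lookups
#1 VA=0x40A285 (w,user):
  L0 @0x34[2] → 0x3C007  P=1,RW=1,US=1,PS=0
  L1 @0x3C[10] → 0x3F005  P=1,RW=0,US=1,PS=0
  ✗ PROTECTION_VIOLATION  [2 reads]
#2 VA=0x161844E (r,kernel):
  L0 @0x34[11] → 0x40007  P=1,RW=1,US=1,PS=0
  L1 @0x40[24] → 0x44007  P=1,RW=1,US=1,PS=0
  ✓ 0x4444E  — 2 lookups
#3 VA=0x2608D30 (w,kernel):
  L0 @0x34[19] → 0x48007  P=1,RW=1,US=1,PS=0
  L1 @0x48[8] → 0x4C007  P=1,RW=1,US=1,PS=0
  ✓ 0x4CD30  — 2 lookups
#4 VA=0x34074CF (w,user):
  L0 @0x34[26] → 0x50007  P=1,RW=1,US=1,PS=0
  L1 @0x50[7] → 0x52005  P=1,RW=0,US=1,PS=0
  ✗ PROTECTION_VIOLATION  [2 reads]
#5 VA=0x2E14BEE (w,user):
  L0 @0x34[23] → 0x56007  P=1,RW=1,US=1,PS=0
  L1 @0x56[20] → 0x57007  P=1,RW=1,US=1,PS=0
  ✓ 0x57BEE  — 2 lookups
#6 VA=0x220743E (w,user):
  L0 @0x34[17] → 0x59007  P=1,RW=1,US=1,PS=0
  L1 @0x59[7] → 0x5B005  P=1,RW=0,US=1,PS=0
  ✗ PROTECTION_VIOLATION  [2 reads]

Access #2 fault: NONE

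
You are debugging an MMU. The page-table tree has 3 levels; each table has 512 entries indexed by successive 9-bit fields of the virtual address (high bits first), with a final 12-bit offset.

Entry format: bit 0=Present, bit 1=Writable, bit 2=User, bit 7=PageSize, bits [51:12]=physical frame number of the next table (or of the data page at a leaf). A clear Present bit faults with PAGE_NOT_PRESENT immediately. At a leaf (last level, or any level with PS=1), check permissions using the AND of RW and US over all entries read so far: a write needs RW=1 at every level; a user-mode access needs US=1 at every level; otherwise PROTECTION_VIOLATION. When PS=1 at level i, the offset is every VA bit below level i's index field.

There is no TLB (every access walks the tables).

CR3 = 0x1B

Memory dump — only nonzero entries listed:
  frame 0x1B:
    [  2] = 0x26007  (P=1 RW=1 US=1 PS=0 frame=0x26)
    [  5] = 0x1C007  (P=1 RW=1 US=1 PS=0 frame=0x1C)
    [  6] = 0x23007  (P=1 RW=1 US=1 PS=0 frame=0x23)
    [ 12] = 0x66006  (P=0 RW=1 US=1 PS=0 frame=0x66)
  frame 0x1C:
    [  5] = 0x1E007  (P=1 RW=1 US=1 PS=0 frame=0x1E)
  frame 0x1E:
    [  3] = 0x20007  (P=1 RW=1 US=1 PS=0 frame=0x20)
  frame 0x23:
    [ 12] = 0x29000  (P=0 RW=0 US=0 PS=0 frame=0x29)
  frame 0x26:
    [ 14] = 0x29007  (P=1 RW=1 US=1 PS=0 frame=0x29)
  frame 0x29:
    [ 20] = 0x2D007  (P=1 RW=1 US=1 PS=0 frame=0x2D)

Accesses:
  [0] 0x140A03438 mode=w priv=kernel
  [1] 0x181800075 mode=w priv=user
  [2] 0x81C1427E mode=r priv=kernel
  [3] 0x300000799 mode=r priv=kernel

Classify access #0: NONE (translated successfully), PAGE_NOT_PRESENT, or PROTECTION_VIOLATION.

Trace:
#0 VA=0x140A03438 (w,kernel):
  lvl0: tbl 0x1B, slot 5 ⇒ 0x1C007 (P1/RW1/US1/PS0)
  lvl1: tbl 0x1C, slot 5 ⇒ 0x1E007 (P1/RW1/US1/PS0)
  lvl2: tbl 0x1E, slot 3 ⇒ 0x20007 (P1/RW1/US1/PS0)
  ⇒ phys 0x20438  [3 reads]
#1 VA=0x181800075 (w,user):
  lvl0: tbl 0x1B, slot 6 ⇒ 0x23007 (P1/RW1/US1/PS0)
  lvl1: tbl 0x23, slot 12 ⇒ 0x29000 (P0/RW0/US0/PS0)
  ✗ PAGE_NOT_PRESENT  [2 reads]
#2 VA=0x81C1427E (r,kernel):
  lvl0: tbl 0x1B, slot 2 ⇒ 0x26007 (P1/RW1/US1/PS0)
  lvl1: tbl 0x26, slot 14 ⇒ 0x29007 (P1/RW1/US1/PS0)
  lvl2: tbl 0x29, slot 20 ⇒ 0x2D007 (P1/RW1/US1/PS0)
  ⇒ phys 0x2D27E  [3 reads]
#3 VA=0x300000799 (r,kernel):
  lvl0: tbl 0x1B, slot 12 ⇒ 0x66006 (P0/RW1/US1/PS0)
  ✗ PAGE_NOT_PRESENT  [1 reads]

Access #0 fault: NONE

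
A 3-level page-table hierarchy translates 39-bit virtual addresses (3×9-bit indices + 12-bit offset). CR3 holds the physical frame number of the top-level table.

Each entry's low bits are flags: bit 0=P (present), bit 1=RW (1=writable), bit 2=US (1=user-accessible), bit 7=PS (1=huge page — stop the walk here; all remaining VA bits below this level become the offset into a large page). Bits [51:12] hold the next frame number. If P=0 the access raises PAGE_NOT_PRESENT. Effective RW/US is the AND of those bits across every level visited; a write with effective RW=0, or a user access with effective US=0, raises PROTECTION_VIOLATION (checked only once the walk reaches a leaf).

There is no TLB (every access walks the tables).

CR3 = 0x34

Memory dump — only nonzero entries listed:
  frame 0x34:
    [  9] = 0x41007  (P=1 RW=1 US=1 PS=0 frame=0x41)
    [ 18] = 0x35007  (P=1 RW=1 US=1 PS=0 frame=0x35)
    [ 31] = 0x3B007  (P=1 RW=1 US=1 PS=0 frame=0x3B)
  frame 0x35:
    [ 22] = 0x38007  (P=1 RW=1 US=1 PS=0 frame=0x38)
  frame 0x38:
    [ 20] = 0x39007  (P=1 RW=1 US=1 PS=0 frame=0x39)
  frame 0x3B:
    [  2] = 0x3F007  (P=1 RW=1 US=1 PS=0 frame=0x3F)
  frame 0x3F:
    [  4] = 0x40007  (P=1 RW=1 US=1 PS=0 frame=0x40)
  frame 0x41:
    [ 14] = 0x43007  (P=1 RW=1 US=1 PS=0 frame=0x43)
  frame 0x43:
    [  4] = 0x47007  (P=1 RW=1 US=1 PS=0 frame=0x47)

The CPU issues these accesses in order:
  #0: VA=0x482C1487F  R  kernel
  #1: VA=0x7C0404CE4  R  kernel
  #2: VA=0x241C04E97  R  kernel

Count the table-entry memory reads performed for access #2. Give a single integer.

Walk each access:
#0 VA=0x482C1487F (r,kernel):
  L0: frame=0x34 idx=18 entry=0x35007 [P=1 RW=1 US=1 PS=0]
  L1: frame=0x35 idx=22 entry=0x38007 [P=1 RW=1 US=1 PS=0]
  L2: frame=0x38 idx=20 entry=0x39007 [P=1 RW=1 US=1 PS=0]
  → PA=0x3987F  (3 entries read)
#1 VA=0x7C0404CE4 (r,kernel):
  L0: frame=0x34 idx=31 entry=0x3B007 [P=1 RW=1 US=1 PS=0]
  L1: frame=0x3B idx=2 entry=0x3F007 [P=1 RW=1 US=1 PS=0]
  L2: frame=0x3F idx=4 entry=0x40007 [P=1 RW=1 US=1 PS=0]
  → PA=0x40CE4  (3 entries read)
#2 VA=0x241C04E97 (r,kernel):
  L0: frame=0x34 idx=9 entry=0x41007 [P=1 RW=1 US=1 PS=0]
  L1: frame=0x41 idx=14 entry=0x43007 [P=1 RW=1 US=1 PS=0]
  L2: frame=0x43 idx=4 entry=0x47007 [P=1 RW=1 US=1 PS=0]
  → PA=0x47E97  (3 entries read)

Entries read for #2: 3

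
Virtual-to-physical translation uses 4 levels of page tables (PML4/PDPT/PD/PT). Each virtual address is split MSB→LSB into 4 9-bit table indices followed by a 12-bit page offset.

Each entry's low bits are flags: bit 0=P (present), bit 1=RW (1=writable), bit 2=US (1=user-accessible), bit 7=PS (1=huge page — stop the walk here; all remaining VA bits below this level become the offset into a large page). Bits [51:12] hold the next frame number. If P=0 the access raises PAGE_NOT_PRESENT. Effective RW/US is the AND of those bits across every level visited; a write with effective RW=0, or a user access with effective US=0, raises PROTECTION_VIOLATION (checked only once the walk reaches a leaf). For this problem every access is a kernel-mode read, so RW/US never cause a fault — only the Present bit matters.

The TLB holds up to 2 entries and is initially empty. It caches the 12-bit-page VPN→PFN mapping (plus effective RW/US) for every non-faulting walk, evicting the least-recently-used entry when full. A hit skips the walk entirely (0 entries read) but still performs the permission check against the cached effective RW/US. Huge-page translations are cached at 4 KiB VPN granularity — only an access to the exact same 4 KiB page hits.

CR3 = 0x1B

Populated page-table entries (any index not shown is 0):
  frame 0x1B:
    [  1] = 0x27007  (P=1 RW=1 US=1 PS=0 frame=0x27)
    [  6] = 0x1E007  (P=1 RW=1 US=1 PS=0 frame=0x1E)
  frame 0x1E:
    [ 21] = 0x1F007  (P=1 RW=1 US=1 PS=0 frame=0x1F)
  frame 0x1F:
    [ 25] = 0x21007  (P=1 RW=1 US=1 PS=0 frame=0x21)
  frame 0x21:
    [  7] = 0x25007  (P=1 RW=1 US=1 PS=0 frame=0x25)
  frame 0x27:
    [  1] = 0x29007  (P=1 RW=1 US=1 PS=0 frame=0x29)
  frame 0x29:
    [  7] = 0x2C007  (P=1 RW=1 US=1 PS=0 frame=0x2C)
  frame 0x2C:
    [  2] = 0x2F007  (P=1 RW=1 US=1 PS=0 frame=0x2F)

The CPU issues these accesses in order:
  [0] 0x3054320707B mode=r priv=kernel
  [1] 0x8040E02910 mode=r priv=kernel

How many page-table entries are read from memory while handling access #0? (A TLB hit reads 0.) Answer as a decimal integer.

Per-access translation:
#0 VA=0x3054320707B (r,kernel):
  L0: frame=0x1B idx=6 entry=0x1E007 [P=1 RW=1 US=1 PS=0]
  L1: frame=0x1E idx=21 entry=0x1F007 [P=1 RW=1 US=1 PS=0]
  L2: frame=0x1F idx=25 entry=0x21007 [P=1 RW=1 US=1 PS=0]
  L3: frame=0x21 idx=7 entry=0x25007 [P=1 RW=1 US=1 PS=0]
  ✓ 0x2507B  — 4 lookups
#1 VA=0x8040E02910 (r,kernel):
  L0: frame=0x1B idx=1 entry=0x27007 [P=1 RW=1 US=1 PS=0]
  L1: frame=0x27 idx=1 entry=0x29007 [P=1 RW=1 US=1 PS=0]
  L2: frame=0x29 idx=7 entry=0x2C007 [P=1 RW=1 US=1 PS=0]
  L3: frame=0x2C idx=2 entry=0x2F007 [P=1 RW=1 US=1 PS=0]
  ✓ 0x2F910  — 4 lookups

Entries read for #0: 4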